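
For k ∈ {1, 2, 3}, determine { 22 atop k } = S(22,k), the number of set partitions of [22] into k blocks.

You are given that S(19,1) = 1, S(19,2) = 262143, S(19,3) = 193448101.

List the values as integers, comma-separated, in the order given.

1, 2097151, 5228079450

i=20: T(20,1)=0+1·1=1 | T(20,2)=1+2·262143=524287 | T(20,3)=262143+3·193448101=580606446
i=21: T(21,1)=0+1·1=1 | T(21,2)=1+2·524287=1048575 | T(21,3)=524287+3·580606446=1742343625
i=22: T(22,1)=0+1·1=1 | T(22,2)=1+2·1048575=2097151 | T(22,3)=1048575+3·1742343625=5228079450
Read S(22,1) = 1, S(22,2) = 2097151, S(22,3) = 5228079450.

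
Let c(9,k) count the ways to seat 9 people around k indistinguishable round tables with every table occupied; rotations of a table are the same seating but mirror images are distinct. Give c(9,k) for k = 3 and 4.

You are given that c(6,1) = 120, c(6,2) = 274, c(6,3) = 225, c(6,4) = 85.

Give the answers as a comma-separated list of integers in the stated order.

118124, 67284

row 7: T[7][1]=6·120+0=720  T[7][2]=6·274+120=1764  T[7][3]=6·225+274=1624  T[7][4]=6·85+225=735
row 8: T[8][2]=7·1764+720=13068  T[8][3]=7·1624+1764=13132  T[8][4]=7·735+1624=6769
row 9: T[9][3]=8·13132+13068=118124  T[9][4]=8·6769+13132=67284
Read c(9,3) = 118124, c(9,4) = 67284.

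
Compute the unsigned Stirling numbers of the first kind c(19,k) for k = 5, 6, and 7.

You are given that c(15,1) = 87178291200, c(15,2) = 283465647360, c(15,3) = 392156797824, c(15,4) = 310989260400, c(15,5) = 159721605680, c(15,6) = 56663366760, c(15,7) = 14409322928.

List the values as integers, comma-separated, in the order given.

r16: T_16,2=15×283465647360+87178291200=4339163001600; T_16,3=15×392156797824+283465647360=6165817614720; T_16,4=15×310989260400+392156797824=5056995703824; T_16,5=15×159721605680+310989260400=2706813345600; T_16,6=15×56663366760+159721605680=1009672107080; T_16,7=15×14409322928+56663366760=272803210680
r17: T_17,3=16×6165817614720+4339163001600=102992244837120; T_17,4=16×5056995703824+6165817614720=87077748875904; T_17,5=16×2706813345600+5056995703824=48366009233424; T_17,6=16×1009672107080+2706813345600=18861567058880; T_17,7=16×272803210680+1009672107080=5374523477960
r18: T_18,4=17×87077748875904+102992244837120=1583313975727488; T_18,5=17×48366009233424+87077748875904=909299905844112; T_18,6=17×18861567058880+48366009233424=369012649234384; T_18,7=17×5374523477960+18861567058880=110228466184200
r19: T_19,5=18×909299905844112+1583313975727488=17950712280921504; T_19,6=18×369012649234384+909299905844112=7551527592063024; T_19,7=18×110228466184200+369012649234384=2353125040549984
Read c(19,5) = 17950712280921504, c(19,6) = 7551527592063024, c(19,7) = 2353125040549984.

17950712280921504, 7551527592063024, 2353125040549984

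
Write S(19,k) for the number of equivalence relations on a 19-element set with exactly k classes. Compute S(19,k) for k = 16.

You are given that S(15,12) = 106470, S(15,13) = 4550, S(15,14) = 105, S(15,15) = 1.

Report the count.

527136

r16: T_16,13=13×4550+106470=165620; T_16,14=14×105+4550=6020; T_16,15=15×1+105=120; T_16,16=16×0+1=1
r17: T_17,14=14×6020+165620=249900; T_17,15=15×120+6020=7820; T_17,16=16×1+120=136
r18: T_18,15=15×7820+249900=367200; T_18,16=16×136+7820=9996
r19: T_19,16=16×9996+367200=527136
Read S(19,16) = 527136.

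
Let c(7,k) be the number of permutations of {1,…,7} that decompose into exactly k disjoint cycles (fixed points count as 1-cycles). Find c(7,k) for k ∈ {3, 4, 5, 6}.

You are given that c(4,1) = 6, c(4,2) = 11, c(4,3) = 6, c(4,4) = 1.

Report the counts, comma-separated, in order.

r5: T_5,1=4×6+0=24; T_5,2=4×11+6=50; T_5,3=4×6+11=35; T_5,4=4×1+6=10; T_5,5=4×0+1=1
r6: T_6,2=5×50+24=274; T_6,3=5×35+50=225; T_6,4=5×10+35=85; T_6,5=5×1+10=15; T_6,6=5×0+1=1
r7: T_7,3=6×225+274=1624; T_7,4=6×85+225=735; T_7,5=6×15+85=175; T_7,6=6×1+15=21
Read c(7,3) = 1624, c(7,4) = 735, c(7,5) = 175, c(7,6) = 21.

1624, 735, 175, 21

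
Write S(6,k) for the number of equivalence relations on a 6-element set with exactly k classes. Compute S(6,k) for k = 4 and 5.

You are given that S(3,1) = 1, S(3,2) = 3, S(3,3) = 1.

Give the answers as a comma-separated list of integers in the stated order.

65, 15

[4] T[4,2]:2*3+1=7 · T[4,3]:3*1+3=6 · T[4,4]:4*0+1=1
[5] T[5,3]:3*6+7=25 · T[5,4]:4*1+6=10 · T[5,5]:5*0+1=1
[6] T[6,4]:4*10+25=65 · T[6,5]:5*1+10=15
Read S(6,4) = 65, S(6,5) = 15.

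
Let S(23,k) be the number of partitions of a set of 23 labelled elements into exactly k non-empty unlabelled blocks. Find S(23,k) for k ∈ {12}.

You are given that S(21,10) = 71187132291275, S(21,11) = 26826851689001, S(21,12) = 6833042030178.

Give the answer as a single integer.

row 22: T[22][11]=11·26826851689001+71187132291275=366282500870286  T[22][12]=12·6833042030178+26826851689001=108823356051137
row 23: T[23][12]=12·108823356051137+366282500870286=1672162773483930
Read S(23,12) = 1672162773483930.

1672162773483930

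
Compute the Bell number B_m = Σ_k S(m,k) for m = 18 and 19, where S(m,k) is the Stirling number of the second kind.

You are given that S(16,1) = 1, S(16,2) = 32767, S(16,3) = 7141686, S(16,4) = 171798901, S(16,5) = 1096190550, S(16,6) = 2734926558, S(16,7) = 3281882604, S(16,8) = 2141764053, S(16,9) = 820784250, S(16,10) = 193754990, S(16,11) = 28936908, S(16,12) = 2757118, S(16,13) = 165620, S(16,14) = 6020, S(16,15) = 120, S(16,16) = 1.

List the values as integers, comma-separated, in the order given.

682076806159, 5832742205057

i=17: T(17,1)=0+1·1=1 | T(17,2)=1+2·32767=65535 | T(17,3)=32767+3·7141686=21457825 | T(17,4)=7141686+4·171798901=694337290 | T(17,5)=171798901+5·1096190550=5652751651 | T(17,6)=1096190550+6·2734926558=17505749898 | T(17,7)=2734926558+7·3281882604=25708104786 | T(17,8)=3281882604+8·2141764053=20415995028 | T(17,9)=2141764053+9·820784250=9528822303 | T(17,10)=820784250+10·193754990=2758334150 | T(17,11)=193754990+11·28936908=512060978 | T(17,12)=28936908+12·2757118=62022324 | T(17,13)=2757118+13·165620=4910178 | T(17,14)=165620+14·6020=249900 | T(17,15)=6020+15·120=7820 | T(17,16)=120+16·1=136 | T(17,17)=1+17·0=1
i=18: T(18,1)=0+1·1=1 | T(18,2)=1+2·65535=131071 | T(18,3)=65535+3·21457825=64439010 | T(18,4)=21457825+4·694337290=2798806985 | T(18,5)=694337290+5·5652751651=28958095545 | T(18,6)=5652751651+6·17505749898=110687251039 | T(18,7)=17505749898+7·25708104786=197462483400 | T(18,8)=25708104786+8·20415995028=189036065010 | T(18,9)=20415995028+9·9528822303=106175395755 | T(18,10)=9528822303+10·2758334150=37112163803 | T(18,11)=2758334150+11·512060978=8391004908 | T(18,12)=512060978+12·62022324=1256328866 | T(18,13)=62022324+13·4910178=125854638 | T(18,14)=4910178+14·249900=8408778 | T(18,15)=249900+15·7820=367200 | T(18,16)=7820+16·136=9996 | T(18,17)=136+17·1=153 | T(18,18)=1+18·0=1
i=19: T(19,1)=0+1·1=1 | T(19,2)=1+2·131071=262143 | T(19,3)=131071+3·64439010=193448101 | T(19,4)=64439010+4·2798806985=11259666950 | T(19,5)=2798806985+5·28958095545=147589284710 | T(19,6)=28958095545+6·110687251039=693081601779 | T(19,7)=110687251039+7·197462483400=1492924634839 | T(19,8)=197462483400+8·189036065010=1709751003480 | T(19,9)=189036065010+9·106175395755=1144614626805 | T(19,10)=106175395755+10·37112163803=477297033785 | T(19,11)=37112163803+11·8391004908=129413217791 | T(19,12)=8391004908+12·1256328866=23466951300 | T(19,13)=1256328866+13·125854638=2892439160 | T(19,14)=125854638+14·8408778=243577530 | T(19,15)=8408778+15·367200=13916778 | T(19,16)=367200+16·9996=527136 | T(19,17)=9996+17·153=12597 | T(19,18)=153+18·1=171 | T(19,19)=1+19·0=1
B_18 = ΣS(18,k) = 1+131071+64439010+2798806985+28958095545+110687251039+197462483400+189036065010+106175395755+37112163803+8391004908+1256328866+125854638+8408778+367200+9996+153+1 = 682076806159
B_19 = ΣS(19,k) = 1+262143+193448101+11259666950+147589284710+693081601779+1492924634839+1709751003480+1144614626805+477297033785+129413217791+23466951300+2892439160+243577530+13916778+527136+12597+171+1 = 5832742205057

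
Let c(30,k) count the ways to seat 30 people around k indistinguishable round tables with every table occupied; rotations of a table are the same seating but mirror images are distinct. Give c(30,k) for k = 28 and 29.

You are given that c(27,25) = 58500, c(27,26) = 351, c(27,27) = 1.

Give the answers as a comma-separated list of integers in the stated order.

r28: T_28,26=27×351+58500=67977; T_28,27=27×1+351=378; T_28,28=27×0+1=1
r29: T_29,27=28×378+67977=78561; T_29,28=28×1+378=406; T_29,29=28×0+1=1
r30: T_30,28=29×406+78561=90335; T_30,29=29×1+406=435
Read c(30,28) = 90335, c(30,29) = 435.

90335, 435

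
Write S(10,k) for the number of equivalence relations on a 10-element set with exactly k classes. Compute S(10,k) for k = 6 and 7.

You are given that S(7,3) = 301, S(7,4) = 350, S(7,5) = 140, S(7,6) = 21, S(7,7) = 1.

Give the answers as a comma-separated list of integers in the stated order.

i=8: T(8,4)=301+4·350=1701 | T(8,5)=350+5·140=1050 | T(8,6)=140+6·21=266 | T(8,7)=21+7·1=28
i=9: T(9,5)=1701+5·1050=6951 | T(9,6)=1050+6·266=2646 | T(9,7)=266+7·28=462
i=10: T(10,6)=6951+6·2646=22827 | T(10,7)=2646+7·462=5880
Read S(10,6) = 22827, S(10,7) = 5880.

22827, 5880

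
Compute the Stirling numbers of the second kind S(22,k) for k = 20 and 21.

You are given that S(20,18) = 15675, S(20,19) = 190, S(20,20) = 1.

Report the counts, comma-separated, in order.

23485, 231

r21: T_21,19=19×190+15675=19285; T_21,20=20×1+190=210; T_21,21=21×0+1=1
r22: T_22,20=20×210+19285=23485; T_22,21=21×1+210=231
Read S(22,20) = 23485, S(22,21) = 231.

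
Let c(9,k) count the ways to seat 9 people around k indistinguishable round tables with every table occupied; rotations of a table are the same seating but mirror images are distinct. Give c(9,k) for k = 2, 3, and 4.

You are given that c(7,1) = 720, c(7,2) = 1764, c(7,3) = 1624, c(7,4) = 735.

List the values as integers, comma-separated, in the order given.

r8: T_8,1=7×720+0=5040; T_8,2=7×1764+720=13068; T_8,3=7×1624+1764=13132; T_8,4=7×735+1624=6769
r9: T_9,2=8×13068+5040=109584; T_9,3=8×13132+13068=118124; T_9,4=8×6769+13132=67284
Read c(9,2) = 109584, c(9,3) = 118124, c(9,4) = 67284.

109584, 118124, 67284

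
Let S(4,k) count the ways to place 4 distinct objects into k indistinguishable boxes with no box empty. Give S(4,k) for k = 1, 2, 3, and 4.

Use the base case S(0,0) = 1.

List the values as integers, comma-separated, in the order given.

1, 7, 6, 1

@1  (1,1):0·1+1→1
@2  (2,1):1·1+0→1, (2,2):0·2+1→1
@3  (3,1):1·1+0→1, (3,2):1·2+1→3, (3,3):0·3+1→1
@4  (4,1):1·1+0→1, (4,2):3·2+1→7, (4,3):1·3+3→6, (4,4):0·4+1→1
Read S(4,1) = 1, S(4,2) = 7, S(4,3) = 6, S(4,4) = 1.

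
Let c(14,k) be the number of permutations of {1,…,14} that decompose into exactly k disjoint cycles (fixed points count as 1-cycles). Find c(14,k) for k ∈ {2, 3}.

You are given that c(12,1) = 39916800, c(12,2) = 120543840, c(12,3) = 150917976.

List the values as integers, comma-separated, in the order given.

row 13: T[13][1]=12·39916800+0=479001600  T[13][2]=12·120543840+39916800=1486442880  T[13][3]=12·150917976+120543840=1931559552
row 14: T[14][2]=13·1486442880+479001600=19802759040  T[14][3]=13·1931559552+1486442880=26596717056
Read c(14,2) = 19802759040, c(14,3) = 26596717056.

19802759040, 26596717056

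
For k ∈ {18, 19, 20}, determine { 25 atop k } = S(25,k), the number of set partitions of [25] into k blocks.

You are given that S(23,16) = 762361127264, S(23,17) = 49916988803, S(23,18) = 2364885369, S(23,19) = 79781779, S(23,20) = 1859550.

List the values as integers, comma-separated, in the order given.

3275678594925, 166218969675, 6220194750

r24: T_24,17=17×49916988803+762361127264=1610949936915; T_24,18=18×2364885369+49916988803=92484925445; T_24,19=19×79781779+2364885369=3880739170; T_24,20=20×1859550+79781779=116972779
r25: T_25,18=18×92484925445+1610949936915=3275678594925; T_25,19=19×3880739170+92484925445=166218969675; T_25,20=20×116972779+3880739170=6220194750
Read S(25,18) = 3275678594925, S(25,19) = 166218969675, S(25,20) = 6220194750.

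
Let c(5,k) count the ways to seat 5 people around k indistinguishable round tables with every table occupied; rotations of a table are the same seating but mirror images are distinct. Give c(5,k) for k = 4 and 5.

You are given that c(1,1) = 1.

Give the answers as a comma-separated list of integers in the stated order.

10, 1

@2  (2,1):1·1+0→1, (2,2):0·1+1→1
@3  (3,2):1·2+1→3, (3,3):0·2+1→1
@4  (4,3):1·3+3→6, (4,4):0·3+1→1
@5  (5,4):1·4+6→10, (5,5):0·4+1→1
Read c(5,4) = 10, c(5,5) = 1.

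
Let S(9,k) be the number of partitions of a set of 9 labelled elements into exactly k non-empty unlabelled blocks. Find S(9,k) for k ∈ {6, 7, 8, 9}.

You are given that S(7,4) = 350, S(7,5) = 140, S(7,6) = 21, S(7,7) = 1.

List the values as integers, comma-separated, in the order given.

i=8: T(8,5)=350+5·140=1050 | T(8,6)=140+6·21=266 | T(8,7)=21+7·1=28 | T(8,8)=1+8·0=1
i=9: T(9,6)=1050+6·266=2646 | T(9,7)=266+7·28=462 | T(9,8)=28+8·1=36 | T(9,9)=1+9·0=1
Read S(9,6) = 2646, S(9,7) = 462, S(9,8) = 36, S(9,9) = 1.

2646, 462, 36, 1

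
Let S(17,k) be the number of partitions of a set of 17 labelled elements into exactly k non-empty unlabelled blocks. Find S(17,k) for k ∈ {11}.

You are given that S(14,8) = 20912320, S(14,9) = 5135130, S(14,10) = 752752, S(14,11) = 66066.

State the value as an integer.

i=15: T(15,9)=20912320+9·5135130=67128490 | T(15,10)=5135130+10·752752=12662650 | T(15,11)=752752+11·66066=1479478
i=16: T(16,10)=67128490+10·12662650=193754990 | T(16,11)=12662650+11·1479478=28936908
i=17: T(17,11)=193754990+11·28936908=512060978
Read S(17,11) = 512060978.

512060978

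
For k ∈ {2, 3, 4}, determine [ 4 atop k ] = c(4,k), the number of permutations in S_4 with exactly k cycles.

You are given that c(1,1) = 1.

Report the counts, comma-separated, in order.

[2] T[2,1]:1*1+0=1 · T[2,2]:1*0+1=1
[3] T[3,1]:2*1+0=2 · T[3,2]:2*1+1=3 · T[3,3]:2*0+1=1
[4] T[4,2]:3*3+2=11 · T[4,3]:3*1+3=6 · T[4,4]:3*0+1=1
Read c(4,2) = 11, c(4,3) = 6, c(4,4) = 1.

11, 6, 1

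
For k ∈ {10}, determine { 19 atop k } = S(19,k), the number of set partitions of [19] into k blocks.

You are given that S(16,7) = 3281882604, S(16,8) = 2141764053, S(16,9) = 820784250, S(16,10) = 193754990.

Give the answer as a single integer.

477297033785

row 17: T[17][8]=8·2141764053+3281882604=20415995028  T[17][9]=9·820784250+2141764053=9528822303  T[17][10]=10·193754990+820784250=2758334150
row 18: T[18][9]=9·9528822303+20415995028=106175395755  T[18][10]=10·2758334150+9528822303=37112163803
row 19: T[19][10]=10·37112163803+106175395755=477297033785
Read S(19,10) = 477297033785.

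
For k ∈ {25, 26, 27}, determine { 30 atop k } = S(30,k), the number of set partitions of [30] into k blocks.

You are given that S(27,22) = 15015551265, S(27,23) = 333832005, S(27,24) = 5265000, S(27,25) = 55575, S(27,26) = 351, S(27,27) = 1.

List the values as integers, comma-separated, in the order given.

i=28: T(28,23)=15015551265+23·333832005=22693687380 | T(28,24)=333832005+24·5265000=460192005 | T(28,25)=5265000+25·55575=6654375 | T(28,26)=55575+26·351=64701 | T(28,27)=351+27·1=378
i=29: T(29,24)=22693687380+24·460192005=33738295500 | T(29,25)=460192005+25·6654375=626551380 | T(29,26)=6654375+26·64701=8336601 | T(29,27)=64701+27·378=74907
i=30: T(30,25)=33738295500+25·626551380=49402080000 | T(30,26)=626551380+26·8336601=843303006 | T(30,27)=8336601+27·74907=10359090
Read S(30,25) = 49402080000, S(30,26) = 843303006, S(30,27) = 10359090.

49402080000, 843303006, 10359090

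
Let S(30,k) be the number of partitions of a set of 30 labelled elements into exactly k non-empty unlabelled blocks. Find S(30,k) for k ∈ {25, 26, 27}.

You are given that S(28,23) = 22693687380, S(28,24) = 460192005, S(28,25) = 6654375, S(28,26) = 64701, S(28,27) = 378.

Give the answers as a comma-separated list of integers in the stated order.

49402080000, 843303006, 10359090

i=29: T(29,24)=22693687380+24·460192005=33738295500 | T(29,25)=460192005+25·6654375=626551380 | T(29,26)=6654375+26·64701=8336601 | T(29,27)=64701+27·378=74907
i=30: T(30,25)=33738295500+25·626551380=49402080000 | T(30,26)=626551380+26·8336601=843303006 | T(30,27)=8336601+27·74907=10359090
Read S(30,25) = 49402080000, S(30,26) = 843303006, S(30,27) = 10359090.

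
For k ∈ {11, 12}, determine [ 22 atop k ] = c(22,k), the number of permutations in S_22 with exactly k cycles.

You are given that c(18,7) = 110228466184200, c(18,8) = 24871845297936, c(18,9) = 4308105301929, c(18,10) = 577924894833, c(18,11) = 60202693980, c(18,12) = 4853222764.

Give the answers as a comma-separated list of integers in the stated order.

37600535086859745, 4154823851430525

i=19: T(19,8)=110228466184200+18·24871845297936=557921681547048 | T(19,9)=24871845297936+18·4308105301929=102417740732658 | T(19,10)=4308105301929+18·577924894833=14710753408923 | T(19,11)=577924894833+18·60202693980=1661573386473 | T(19,12)=60202693980+18·4853222764=147560703732
i=20: T(20,9)=557921681547048+19·102417740732658=2503858755467550 | T(20,10)=102417740732658+19·14710753408923=381922055502195 | T(20,11)=14710753408923+19·1661573386473=46280647751910 | T(20,12)=1661573386473+19·147560703732=4465226757381
i=21: T(21,10)=2503858755467550+20·381922055502195=10142299865511450 | T(21,11)=381922055502195+20·46280647751910=1307535010540395 | T(21,12)=46280647751910+20·4465226757381=135585182899530
i=22: T(22,11)=10142299865511450+21·1307535010540395=37600535086859745 | T(22,12)=1307535010540395+21·135585182899530=4154823851430525
Read c(22,11) = 37600535086859745, c(22,12) = 4154823851430525.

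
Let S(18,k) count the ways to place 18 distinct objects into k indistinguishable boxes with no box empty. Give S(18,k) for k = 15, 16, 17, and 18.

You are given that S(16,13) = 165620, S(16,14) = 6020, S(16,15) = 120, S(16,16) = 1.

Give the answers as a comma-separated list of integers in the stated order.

367200, 9996, 153, 1

@17  (17,14):6020·14+165620→249900, (17,15):120·15+6020→7820, (17,16):1·16+120→136, (17,17):0·17+1→1
@18  (18,15):7820·15+249900→367200, (18,16):136·16+7820→9996, (18,17):1·17+136→153, (18,18):0·18+1→1
Read S(18,15) = 367200, S(18,16) = 9996, S(18,17) = 153, S(18,18) = 1.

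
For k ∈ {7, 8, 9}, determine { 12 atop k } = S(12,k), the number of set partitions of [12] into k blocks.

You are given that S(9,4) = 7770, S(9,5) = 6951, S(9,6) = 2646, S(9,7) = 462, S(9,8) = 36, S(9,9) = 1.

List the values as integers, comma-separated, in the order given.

627396, 159027, 22275

r10: T_10,5=5×6951+7770=42525; T_10,6=6×2646+6951=22827; T_10,7=7×462+2646=5880; T_10,8=8×36+462=750; T_10,9=9×1+36=45
r11: T_11,6=6×22827+42525=179487; T_11,7=7×5880+22827=63987; T_11,8=8×750+5880=11880; T_11,9=9×45+750=1155
r12: T_12,7=7×63987+179487=627396; T_12,8=8×11880+63987=159027; T_12,9=9×1155+11880=22275
Read S(12,7) = 627396, S(12,8) = 159027, S(12,9) = 22275.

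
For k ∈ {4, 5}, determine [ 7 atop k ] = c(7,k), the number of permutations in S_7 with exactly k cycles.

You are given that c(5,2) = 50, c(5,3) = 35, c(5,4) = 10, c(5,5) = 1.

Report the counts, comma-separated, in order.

735, 175

[6] T[6,3]:5*35+50=225 · T[6,4]:5*10+35=85 · T[6,5]:5*1+10=15
[7] T[7,4]:6*85+225=735 · T[7,5]:6*15+85=175
Read c(7,4) = 735, c(7,5) = 175.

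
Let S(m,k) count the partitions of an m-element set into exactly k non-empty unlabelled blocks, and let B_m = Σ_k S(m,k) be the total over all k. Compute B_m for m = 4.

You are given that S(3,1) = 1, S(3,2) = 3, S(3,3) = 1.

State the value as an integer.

15

i=4: T(4,1)=0+1·1=1 | T(4,2)=1+2·3=7 | T(4,3)=3+3·1=6 | T(4,4)=1+4·0=1
B_4 = ΣS(4,k) = 1+7+6+1 = 15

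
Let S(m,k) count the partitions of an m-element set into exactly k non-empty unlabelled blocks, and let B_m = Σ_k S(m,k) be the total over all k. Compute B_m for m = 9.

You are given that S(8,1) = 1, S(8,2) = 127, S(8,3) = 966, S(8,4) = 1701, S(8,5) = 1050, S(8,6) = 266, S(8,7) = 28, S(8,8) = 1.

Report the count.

21147

[9] T[9,1]:1*1+0=1 · T[9,2]:2*127+1=255 · T[9,3]:3*966+127=3025 · T[9,4]:4*1701+966=7770 · T[9,5]:5*1050+1701=6951 · T[9,6]:6*266+1050=2646 · T[9,7]:7*28+266=462 · T[9,8]:8*1+28=36 · T[9,9]:9*0+1=1
B_9 = ΣS(9,k) = 1+255+3025+7770+6951+2646+462+36+1 = 21147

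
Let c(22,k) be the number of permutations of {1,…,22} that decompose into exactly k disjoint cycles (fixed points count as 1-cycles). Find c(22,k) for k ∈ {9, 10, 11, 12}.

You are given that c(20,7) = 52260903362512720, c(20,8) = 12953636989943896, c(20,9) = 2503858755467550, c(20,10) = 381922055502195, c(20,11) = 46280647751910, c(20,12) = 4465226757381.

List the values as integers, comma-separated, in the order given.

1634980697246583456, 276019109275035346, 37600535086859745, 4154823851430525

row 21: T[21][8]=20·12953636989943896+52260903362512720=311333643161390640  T[21][9]=20·2503858755467550+12953636989943896=63030812099294896  T[21][10]=20·381922055502195+2503858755467550=10142299865511450  T[21][11]=20·46280647751910+381922055502195=1307535010540395  T[21][12]=20·4465226757381+46280647751910=135585182899530
row 22: T[22][9]=21·63030812099294896+311333643161390640=1634980697246583456  T[22][10]=21·10142299865511450+63030812099294896=276019109275035346  T[22][11]=21·1307535010540395+10142299865511450=37600535086859745  T[22][12]=21·135585182899530+1307535010540395=4154823851430525
Read c(22,9) = 1634980697246583456, c(22,10) = 276019109275035346, c(22,11) = 37600535086859745, c(22,12) = 4154823851430525.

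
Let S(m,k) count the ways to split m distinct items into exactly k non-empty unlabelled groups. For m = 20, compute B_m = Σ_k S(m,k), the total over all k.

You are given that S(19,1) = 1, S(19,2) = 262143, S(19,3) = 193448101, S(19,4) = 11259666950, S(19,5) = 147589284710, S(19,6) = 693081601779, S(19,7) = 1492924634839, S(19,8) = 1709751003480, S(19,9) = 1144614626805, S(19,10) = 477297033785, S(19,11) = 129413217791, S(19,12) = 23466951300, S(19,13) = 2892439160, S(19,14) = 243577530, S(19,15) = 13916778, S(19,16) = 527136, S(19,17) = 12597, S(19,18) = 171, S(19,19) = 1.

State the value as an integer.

[20] T[20,1]:1*1+0=1 · T[20,2]:2*262143+1=524287 · T[20,3]:3*193448101+262143=580606446 · T[20,4]:4*11259666950+193448101=45232115901 · T[20,5]:5*147589284710+11259666950=749206090500 · T[20,6]:6*693081601779+147589284710=4306078895384 · T[20,7]:7*1492924634839+693081601779=11143554045652 · T[20,8]:8*1709751003480+1492924634839=15170932662679 · T[20,9]:9*1144614626805+1709751003480=12011282644725 · T[20,10]:10*477297033785+1144614626805=5917584964655 · T[20,11]:11*129413217791+477297033785=1900842429486 · T[20,12]:12*23466951300+129413217791=411016633391 · T[20,13]:13*2892439160+23466951300=61068660380 · T[20,14]:14*243577530+2892439160=6302524580 · T[20,15]:15*13916778+243577530=452329200 · T[20,16]:16*527136+13916778=22350954 · T[20,17]:17*12597+527136=741285 · T[20,18]:18*171+12597=15675 · T[20,19]:19*1+171=190 · T[20,20]:20*0+1=1
B_20 = ΣS(20,k) = 1+524287+580606446+45232115901+749206090500+4306078895384+11143554045652+15170932662679+12011282644725+5917584964655+1900842429486+411016633391+61068660380+6302524580+452329200+22350954+741285+15675+190+1 = 51724158235372

51724158235372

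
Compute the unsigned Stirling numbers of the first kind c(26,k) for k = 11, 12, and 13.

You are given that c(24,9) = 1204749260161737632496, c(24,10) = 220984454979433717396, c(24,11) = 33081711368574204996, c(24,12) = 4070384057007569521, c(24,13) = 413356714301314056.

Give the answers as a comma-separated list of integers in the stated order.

31882014375298512782500, 4284218746244111474800, 480544558742733545125

row 25: T[25][10]=24·220984454979433717396+1204749260161737632496=6508376179668146850000  T[25][11]=24·33081711368574204996+220984454979433717396=1014945527825214637300  T[25][12]=24·4070384057007569521+33081711368574204996=130770928736755873500  T[25][13]=24·413356714301314056+4070384057007569521=13990945200239106865
row 26: T[26][11]=25·1014945527825214637300+6508376179668146850000=31882014375298512782500  T[26][12]=25·130770928736755873500+1014945527825214637300=4284218746244111474800  T[26][13]=25·13990945200239106865+130770928736755873500=480544558742733545125
Read c(26,11) = 31882014375298512782500, c(26,12) = 4284218746244111474800, c(26,13) = 480544558742733545125.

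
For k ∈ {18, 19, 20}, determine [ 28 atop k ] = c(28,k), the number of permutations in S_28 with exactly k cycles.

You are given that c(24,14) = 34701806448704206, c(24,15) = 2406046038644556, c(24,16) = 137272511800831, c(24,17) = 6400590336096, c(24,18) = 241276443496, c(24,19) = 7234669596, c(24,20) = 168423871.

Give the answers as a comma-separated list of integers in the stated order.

[25] T[25,15]:24*2406046038644556+34701806448704206=92446911376173550 · T[25,16]:24*137272511800831+2406046038644556=5700586321864500 · T[25,17]:24*6400590336096+137272511800831=290886679867135 · T[25,18]:24*241276443496+6400590336096=12191224980000 · T[25,19]:24*7234669596+241276443496=414908513800 · T[25,20]:24*168423871+7234669596=11276842500
[26] T[26,16]:25*5700586321864500+92446911376173550=234961569422786050 · T[26,17]:25*290886679867135+5700586321864500=12972753318542875 · T[26,18]:25*12191224980000+290886679867135=595667304367135 · T[26,19]:25*414908513800+12191224980000=22563937825000 · T[26,20]:25*11276842500+414908513800=696829576300
[27] T[27,17]:26*12972753318542875+234961569422786050=572253155704900800 · T[27,18]:26*595667304367135+12972753318542875=28460103232088385 · T[27,19]:26*22563937825000+595667304367135=1182329687817135 · T[27,20]:26*696829576300+22563937825000=40681506808800
[28] T[28,18]:27*28460103232088385+572253155704900800=1340675942971287195 · T[28,19]:27*1182329687817135+28460103232088385=60383004803151030 · T[28,20]:27*40681506808800+1182329687817135=2280730371654735
Read c(28,18) = 1340675942971287195, c(28,19) = 60383004803151030, c(28,20) = 2280730371654735.

1340675942971287195, 60383004803151030, 2280730371654735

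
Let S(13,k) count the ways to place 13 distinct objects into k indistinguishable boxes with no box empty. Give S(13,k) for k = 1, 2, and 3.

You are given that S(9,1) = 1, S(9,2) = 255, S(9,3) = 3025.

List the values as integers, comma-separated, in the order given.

1, 4095, 261625

r10: T_10,1=1×1+0=1; T_10,2=2×255+1=511; T_10,3=3×3025+255=9330
r11: T_11,1=1×1+0=1; T_11,2=2×511+1=1023; T_11,3=3×9330+511=28501
r12: T_12,1=1×1+0=1; T_12,2=2×1023+1=2047; T_12,3=3×28501+1023=86526
r13: T_13,1=1×1+0=1; T_13,2=2×2047+1=4095; T_13,3=3×86526+2047=261625
Read S(13,1) = 1, S(13,2) = 4095, S(13,3) = 261625.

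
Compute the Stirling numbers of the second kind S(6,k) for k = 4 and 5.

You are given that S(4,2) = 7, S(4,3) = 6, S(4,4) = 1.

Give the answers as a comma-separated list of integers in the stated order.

65, 15

@5  (5,3):6·3+7→25, (5,4):1·4+6→10, (5,5):0·5+1→1
@6  (6,4):10·4+25→65, (6,5):1·5+10→15
Read S(6,4) = 65, S(6,5) = 15.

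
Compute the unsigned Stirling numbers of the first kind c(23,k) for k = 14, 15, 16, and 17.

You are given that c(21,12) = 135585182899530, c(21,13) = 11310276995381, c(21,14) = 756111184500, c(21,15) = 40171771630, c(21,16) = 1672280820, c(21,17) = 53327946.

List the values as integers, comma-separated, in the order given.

i=22: T(22,13)=135585182899530+21·11310276995381=373100999802531 | T(22,14)=11310276995381+21·756111184500=27188611869881 | T(22,15)=756111184500+21·40171771630=1599718388730 | T(22,16)=40171771630+21·1672280820=75289668850 | T(22,17)=1672280820+21·53327946=2792167686
i=23: T(23,14)=373100999802531+22·27188611869881=971250460939913 | T(23,15)=27188611869881+22·1599718388730=62382416421941 | T(23,16)=1599718388730+22·75289668850=3256091103430 | T(23,17)=75289668850+22·2792167686=136717357942
Read c(23,14) = 971250460939913, c(23,15) = 62382416421941, c(23,16) = 3256091103430, c(23,17) = 136717357942.

971250460939913, 62382416421941, 3256091103430, 136717357942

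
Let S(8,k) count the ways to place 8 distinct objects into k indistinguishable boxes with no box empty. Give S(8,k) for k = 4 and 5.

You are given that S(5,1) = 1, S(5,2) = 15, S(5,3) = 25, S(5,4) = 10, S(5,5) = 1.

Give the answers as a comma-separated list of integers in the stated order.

[6] T[6,2]:2*15+1=31 · T[6,3]:3*25+15=90 · T[6,4]:4*10+25=65 · T[6,5]:5*1+10=15
[7] T[7,3]:3*90+31=301 · T[7,4]:4*65+90=350 · T[7,5]:5*15+65=140
[8] T[8,4]:4*350+301=1701 · T[8,5]:5*140+350=1050
Read S(8,4) = 1701, S(8,5) = 1050.

1701, 1050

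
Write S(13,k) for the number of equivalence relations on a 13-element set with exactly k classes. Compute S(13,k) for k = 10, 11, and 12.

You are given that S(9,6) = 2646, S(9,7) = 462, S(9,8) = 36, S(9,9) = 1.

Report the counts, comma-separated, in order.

39325, 2431, 78

r10: T_10,7=7×462+2646=5880; T_10,8=8×36+462=750; T_10,9=9×1+36=45; T_10,10=10×0+1=1
r11: T_11,8=8×750+5880=11880; T_11,9=9×45+750=1155; T_11,10=10×1+45=55; T_11,11=11×0+1=1
r12: T_12,9=9×1155+11880=22275; T_12,10=10×55+1155=1705; T_12,11=11×1+55=66; T_12,12=12×0+1=1
r13: T_13,10=10×1705+22275=39325; T_13,11=11×66+1705=2431; T_13,12=12×1+66=78
Read S(13,10) = 39325, S(13,11) = 2431, S(13,12) = 78.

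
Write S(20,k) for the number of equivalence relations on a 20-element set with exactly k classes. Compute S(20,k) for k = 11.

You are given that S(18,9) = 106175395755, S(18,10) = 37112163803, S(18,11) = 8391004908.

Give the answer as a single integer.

1900842429486

i=19: T(19,10)=106175395755+10·37112163803=477297033785 | T(19,11)=37112163803+11·8391004908=129413217791
i=20: T(20,11)=477297033785+11·129413217791=1900842429486
Read S(20,11) = 1900842429486.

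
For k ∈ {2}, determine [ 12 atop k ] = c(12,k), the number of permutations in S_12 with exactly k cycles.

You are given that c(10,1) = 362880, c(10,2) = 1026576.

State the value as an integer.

120543840

r11: T_11,1=10×362880+0=3628800; T_11,2=10×1026576+362880=10628640
r12: T_12,2=11×10628640+3628800=120543840
Read c(12,2) = 120543840.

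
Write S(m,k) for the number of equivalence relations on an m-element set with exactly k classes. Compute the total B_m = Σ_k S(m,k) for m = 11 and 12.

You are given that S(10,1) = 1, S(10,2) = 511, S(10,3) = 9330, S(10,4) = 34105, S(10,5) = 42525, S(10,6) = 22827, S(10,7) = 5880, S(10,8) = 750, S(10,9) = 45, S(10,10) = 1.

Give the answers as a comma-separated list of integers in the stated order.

row 11: T[11][1]=1·1+0=1  T[11][2]=2·511+1=1023  T[11][3]=3·9330+511=28501  T[11][4]=4·34105+9330=145750  T[11][5]=5·42525+34105=246730  T[11][6]=6·22827+42525=179487  T[11][7]=7·5880+22827=63987  T[11][8]=8·750+5880=11880  T[11][9]=9·45+750=1155  T[11][10]=10·1+45=55  T[11][11]=11·0+1=1
row 12: T[12][1]=1·1+0=1  T[12][2]=2·1023+1=2047  T[12][3]=3·28501+1023=86526  T[12][4]=4·145750+28501=611501  T[12][5]=5·246730+145750=1379400  T[12][6]=6·179487+246730=1323652  T[12][7]=7·63987+179487=627396  T[12][8]=8·11880+63987=159027  T[12][9]=9·1155+11880=22275  T[12][10]=10·55+1155=1705  T[12][11]=11·1+55=66  T[12][12]=12·0+1=1
B_11 = ΣS(11,k) = 1+1023+28501+145750+246730+179487+63987+11880+1155+55+1 = 678570
B_12 = ΣS(12,k) = 1+2047+86526+611501+1379400+1323652+627396+159027+22275+1705+66+1 = 4213597

678570, 4213597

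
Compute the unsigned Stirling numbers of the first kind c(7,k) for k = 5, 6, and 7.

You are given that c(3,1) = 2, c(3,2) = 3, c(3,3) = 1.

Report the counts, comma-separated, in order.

175, 21, 1

r4: T_4,2=3×3+2=11; T_4,3=3×1+3=6; T_4,4=3×0+1=1
r5: T_5,3=4×6+11=35; T_5,4=4×1+6=10; T_5,5=4×0+1=1
r6: T_6,4=5×10+35=85; T_6,5=5×1+10=15; T_6,6=5×0+1=1
r7: T_7,5=6×15+85=175; T_7,6=6×1+15=21; T_7,7=6×0+1=1
Read c(7,5) = 175, c(7,6) = 21, c(7,7) = 1.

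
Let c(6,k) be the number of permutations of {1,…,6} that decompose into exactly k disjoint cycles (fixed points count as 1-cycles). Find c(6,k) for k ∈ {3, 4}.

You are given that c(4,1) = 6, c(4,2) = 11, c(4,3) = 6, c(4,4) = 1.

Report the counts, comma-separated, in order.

row 5: T[5][2]=4·11+6=50  T[5][3]=4·6+11=35  T[5][4]=4·1+6=10
row 6: T[6][3]=5·35+50=225  T[6][4]=5·10+35=85
Read c(6,3) = 225, c(6,4) = 85.

225, 85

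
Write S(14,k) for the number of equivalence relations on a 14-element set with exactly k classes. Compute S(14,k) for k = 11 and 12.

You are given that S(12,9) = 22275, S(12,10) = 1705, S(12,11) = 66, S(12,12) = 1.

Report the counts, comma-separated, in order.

@13  (13,10):1705·10+22275→39325, (13,11):66·11+1705→2431, (13,12):1·12+66→78
@14  (14,11):2431·11+39325→66066, (14,12):78·12+2431→3367
Read S(14,11) = 66066, S(14,12) = 3367.

66066, 3367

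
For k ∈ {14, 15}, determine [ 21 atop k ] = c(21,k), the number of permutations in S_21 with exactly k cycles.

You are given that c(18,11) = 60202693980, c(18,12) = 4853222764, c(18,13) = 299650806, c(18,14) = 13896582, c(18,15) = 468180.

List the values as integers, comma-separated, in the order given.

756111184500, 40171771630

@19  (19,12):4853222764·18+60202693980→147560703732, (19,13):299650806·18+4853222764→10246937272, (19,14):13896582·18+299650806→549789282, (19,15):468180·18+13896582→22323822
@20  (20,13):10246937272·19+147560703732→342252511900, (20,14):549789282·19+10246937272→20692933630, (20,15):22323822·19+549789282→973941900
@21  (21,14):20692933630·20+342252511900→756111184500, (21,15):973941900·20+20692933630→40171771630
Read c(21,14) = 756111184500, c(21,15) = 40171771630.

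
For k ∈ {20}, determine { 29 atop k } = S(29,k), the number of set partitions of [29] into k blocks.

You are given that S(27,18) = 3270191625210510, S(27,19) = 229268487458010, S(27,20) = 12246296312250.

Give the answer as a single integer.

@28  (28,19):229268487458010·19+3270191625210510→7626292886912700, (28,20):12246296312250·20+229268487458010→474194413703010
@29  (29,20):474194413703010·20+7626292886912700→17110181160972900
Read S(29,20) = 17110181160972900.

17110181160972900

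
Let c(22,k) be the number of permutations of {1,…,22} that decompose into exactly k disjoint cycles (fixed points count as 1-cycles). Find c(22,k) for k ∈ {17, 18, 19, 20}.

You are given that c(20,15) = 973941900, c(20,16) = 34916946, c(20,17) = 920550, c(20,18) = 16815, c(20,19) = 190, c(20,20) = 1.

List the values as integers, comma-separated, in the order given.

2792167686, 79721796, 1689765, 25025

@21  (21,16):34916946·20+973941900→1672280820, (21,17):920550·20+34916946→53327946, (21,18):16815·20+920550→1256850, (21,19):190·20+16815→20615, (21,20):1·20+190→210
@22  (22,17):53327946·21+1672280820→2792167686, (22,18):1256850·21+53327946→79721796, (22,19):20615·21+1256850→1689765, (22,20):210·21+20615→25025
Read c(22,17) = 2792167686, c(22,18) = 79721796, c(22,19) = 1689765, c(22,20) = 25025.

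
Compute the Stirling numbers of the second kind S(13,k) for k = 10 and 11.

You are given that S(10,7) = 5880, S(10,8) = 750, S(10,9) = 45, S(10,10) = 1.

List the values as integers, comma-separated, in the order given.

39325, 2431

[11] T[11,8]:8*750+5880=11880 · T[11,9]:9*45+750=1155 · T[11,10]:10*1+45=55 · T[11,11]:11*0+1=1
[12] T[12,9]:9*1155+11880=22275 · T[12,10]:10*55+1155=1705 · T[12,11]:11*1+55=66
[13] T[13,10]:10*1705+22275=39325 · T[13,11]:11*66+1705=2431
Read S(13,10) = 39325, S(13,11) = 2431.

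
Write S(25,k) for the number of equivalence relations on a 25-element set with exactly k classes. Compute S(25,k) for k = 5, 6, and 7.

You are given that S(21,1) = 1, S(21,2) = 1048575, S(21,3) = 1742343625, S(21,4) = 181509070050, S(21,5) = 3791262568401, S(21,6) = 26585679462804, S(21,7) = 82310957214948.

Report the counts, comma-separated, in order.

2436684974110751, 37026417000002430, 227832482998716310

@22  (22,2):1048575·2+1→2097151, (22,3):1742343625·3+1048575→5228079450, (22,4):181509070050·4+1742343625→727778623825, (22,5):3791262568401·5+181509070050→19137821912055, (22,6):26585679462804·6+3791262568401→163305339345225, (22,7):82310957214948·7+26585679462804→602762379967440
@23  (23,3):5228079450·3+2097151→15686335501, (23,4):727778623825·4+5228079450→2916342574750, (23,5):19137821912055·5+727778623825→96416888184100, (23,6):163305339345225·6+19137821912055→998969857983405, (23,7):602762379967440·7+163305339345225→4382641999117305
@24  (24,4):2916342574750·4+15686335501→11681056634501, (24,5):96416888184100·5+2916342574750→485000783495250, (24,6):998969857983405·6+96416888184100→6090236036084530, (24,7):4382641999117305·7+998969857983405→31677463851804540
@25  (25,5):485000783495250·5+11681056634501→2436684974110751, (25,6):6090236036084530·6+485000783495250→37026417000002430, (25,7):31677463851804540·7+6090236036084530→227832482998716310
Read S(25,5) = 2436684974110751, S(25,6) = 37026417000002430, S(25,7) = 227832482998716310.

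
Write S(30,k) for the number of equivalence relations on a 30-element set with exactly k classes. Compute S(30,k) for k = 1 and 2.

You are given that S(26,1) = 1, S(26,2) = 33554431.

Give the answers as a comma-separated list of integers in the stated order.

[27] T[27,1]:1*1+0=1 · T[27,2]:2*33554431+1=67108863
[28] T[28,1]:1*1+0=1 · T[28,2]:2*67108863+1=134217727
[29] T[29,1]:1*1+0=1 · T[29,2]:2*134217727+1=268435455
[30] T[30,1]:1*1+0=1 · T[30,2]:2*268435455+1=536870911
Read S(30,1) = 1, S(30,2) = 536870911.

1, 536870911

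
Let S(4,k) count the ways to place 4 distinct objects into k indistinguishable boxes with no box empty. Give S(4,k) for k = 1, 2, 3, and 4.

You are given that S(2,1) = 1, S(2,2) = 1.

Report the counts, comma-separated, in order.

1, 7, 6, 1

row 3: T[3][1]=1·1+0=1  T[3][2]=2·1+1=3  T[3][3]=3·0+1=1
row 4: T[4][1]=1·1+0=1  T[4][2]=2·3+1=7  T[4][3]=3·1+3=6  T[4][4]=4·0+1=1
Read S(4,1) = 1, S(4,2) = 7, S(4,3) = 6, S(4,4) = 1.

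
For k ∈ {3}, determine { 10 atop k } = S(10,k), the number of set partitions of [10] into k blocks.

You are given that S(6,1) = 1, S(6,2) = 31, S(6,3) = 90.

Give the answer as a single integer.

9330

row 7: T[7][1]=1·1+0=1  T[7][2]=2·31+1=63  T[7][3]=3·90+31=301
row 8: T[8][1]=1·1+0=1  T[8][2]=2·63+1=127  T[8][3]=3·301+63=966
row 9: T[9][2]=2·127+1=255  T[9][3]=3·966+127=3025
row 10: T[10][3]=3·3025+255=9330
Read S(10,3) = 9330.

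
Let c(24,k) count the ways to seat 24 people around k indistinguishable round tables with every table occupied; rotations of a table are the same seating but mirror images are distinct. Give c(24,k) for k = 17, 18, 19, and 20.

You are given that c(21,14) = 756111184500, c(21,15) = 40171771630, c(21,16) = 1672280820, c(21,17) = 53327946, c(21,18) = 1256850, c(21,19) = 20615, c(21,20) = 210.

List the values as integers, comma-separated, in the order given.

@22  (22,15):40171771630·21+756111184500→1599718388730, (22,16):1672280820·21+40171771630→75289668850, (22,17):53327946·21+1672280820→2792167686, (22,18):1256850·21+53327946→79721796, (22,19):20615·21+1256850→1689765, (22,20):210·21+20615→25025
@23  (23,16):75289668850·22+1599718388730→3256091103430, (23,17):2792167686·22+75289668850→136717357942, (23,18):79721796·22+2792167686→4546047198, (23,19):1689765·22+79721796→116896626, (23,20):25025·22+1689765→2240315
@24  (24,17):136717357942·23+3256091103430→6400590336096, (24,18):4546047198·23+136717357942→241276443496, (24,19):116896626·23+4546047198→7234669596, (24,20):2240315·23+116896626→168423871
Read c(24,17) = 6400590336096, c(24,18) = 241276443496, c(24,19) = 7234669596, c(24,20) = 168423871.

6400590336096, 241276443496, 7234669596, 168423871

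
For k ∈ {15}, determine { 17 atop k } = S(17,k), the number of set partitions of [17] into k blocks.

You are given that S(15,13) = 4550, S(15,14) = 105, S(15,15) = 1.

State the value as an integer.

r16: T_16,14=14×105+4550=6020; T_16,15=15×1+105=120
r17: T_17,15=15×120+6020=7820
Read S(17,15) = 7820.

7820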